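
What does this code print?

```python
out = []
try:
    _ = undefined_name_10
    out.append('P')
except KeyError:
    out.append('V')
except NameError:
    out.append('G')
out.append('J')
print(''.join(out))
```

Execution trace: 'G' (except NameError) → 'J' (after the try/except). Output: GJ

Answer: GJ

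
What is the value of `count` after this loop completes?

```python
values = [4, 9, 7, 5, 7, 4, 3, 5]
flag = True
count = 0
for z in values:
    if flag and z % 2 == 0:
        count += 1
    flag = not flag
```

Count even values at even positions
`count` takes the values: 0 → 1

Answer: 1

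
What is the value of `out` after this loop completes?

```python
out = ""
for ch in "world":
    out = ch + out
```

Reverse 'world'
`out` takes the values: "" → "w" → "ow" → "row" → "lrow" → "dlrow"

Answer: "dlrow"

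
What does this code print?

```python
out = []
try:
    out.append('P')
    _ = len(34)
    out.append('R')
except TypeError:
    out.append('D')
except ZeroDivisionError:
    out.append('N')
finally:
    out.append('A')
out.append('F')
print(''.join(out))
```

Execution trace: 'P' (try body) → 'D' (except TypeError) → 'A' (finally) → 'F' (after the try/except). Output: PDAF

Answer: PDAF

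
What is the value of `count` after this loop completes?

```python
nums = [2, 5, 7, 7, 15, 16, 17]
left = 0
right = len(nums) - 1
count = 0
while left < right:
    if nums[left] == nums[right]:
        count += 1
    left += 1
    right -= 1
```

Count matching pairs from ends
`count` takes the values: 0

Answer: 0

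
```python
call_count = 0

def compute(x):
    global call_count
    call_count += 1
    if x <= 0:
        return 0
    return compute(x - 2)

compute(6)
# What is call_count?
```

Linear recursion stepping by 2: 4 calls from x=6 down to ≤0.

Answer: 4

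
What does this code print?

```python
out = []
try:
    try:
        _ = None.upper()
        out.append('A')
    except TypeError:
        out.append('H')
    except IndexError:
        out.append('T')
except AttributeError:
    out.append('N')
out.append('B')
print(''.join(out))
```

Execution trace: 'N' (outer except AttributeError) → 'B' (after the try/except). Output: NB

Answer: NB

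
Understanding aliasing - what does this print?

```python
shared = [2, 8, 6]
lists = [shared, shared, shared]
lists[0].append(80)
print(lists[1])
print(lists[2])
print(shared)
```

Key concept: list of same reference.
Step by step:
`shared = [2, 8, 6]` → shared = [2, 8, 6]
`lists = [shared, shared, shared]` → lists = [[2, 8, 6], [2, 8, 6], [2, 8, 6]]
`lists[0].append(80)` → shared = [2, 8, 6, 80]; lists = [[2, 8, 6, 80], [2, 8, 6, 80], [2, 8, 6, 80]]
`print(lists[1])` → prints [2, 8, 6, 80]
`print(lists[2])` → prints [2, 8, 6, 80]
`print(shared)` → prints [2, 8, 6, 80]

Answer:
[2, 8, 6, 80]
[2, 8, 6, 80]
[2, 8, 6, 80]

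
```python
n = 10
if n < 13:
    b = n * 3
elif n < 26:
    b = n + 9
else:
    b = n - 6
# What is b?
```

Trace:
`n = 10` → n = 10
`if n < 13: ...` → n < 13 is True → b = 30
So b = 30

Answer: 30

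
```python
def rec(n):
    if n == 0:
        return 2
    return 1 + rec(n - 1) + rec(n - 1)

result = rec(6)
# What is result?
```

rec(n) = 1 + 2·rec(n-1), rec(0)=2. Closed form: (2+1)·2^6 - 1 = 191.

Answer: 191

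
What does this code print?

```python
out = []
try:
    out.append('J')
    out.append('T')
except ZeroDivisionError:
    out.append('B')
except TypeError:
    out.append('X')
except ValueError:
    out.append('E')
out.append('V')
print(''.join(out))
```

Execution trace: 'J' (try body) → 'T' (try body, no exception) → 'V' (after the try/except). Output: JTV

Answer: JTV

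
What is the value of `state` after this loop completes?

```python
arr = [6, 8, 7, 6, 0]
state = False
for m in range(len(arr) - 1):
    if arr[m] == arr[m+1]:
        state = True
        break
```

Check consecutive duplicates in [6, 8, 7, 6, 0]
`state` takes the values: False

Answer: False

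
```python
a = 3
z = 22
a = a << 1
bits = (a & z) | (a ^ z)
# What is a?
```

Trace:
`a = 3` → a = 3
`z = 22` → z = 22
`a = a << 1` → a = 6
`bits = (a & z) | (a ^ z)` → bits = 22
So a = 6

Answer: 6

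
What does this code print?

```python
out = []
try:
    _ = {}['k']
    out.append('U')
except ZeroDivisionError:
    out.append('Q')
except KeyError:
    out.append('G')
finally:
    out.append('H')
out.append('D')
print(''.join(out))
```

Execution trace: 'G' (except KeyError) → 'H' (finally) → 'D' (after the try/except). Output: GHD

Answer: GHD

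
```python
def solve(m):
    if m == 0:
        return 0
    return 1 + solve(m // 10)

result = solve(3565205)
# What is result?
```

Count of digits of 3565205: 7

Answer: 7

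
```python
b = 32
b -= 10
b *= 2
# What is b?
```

Trace:
`b = 32` → b = 32
`b -= 10` → b = 22
`b *= 2` → b = 44
So b = 44

Answer: 44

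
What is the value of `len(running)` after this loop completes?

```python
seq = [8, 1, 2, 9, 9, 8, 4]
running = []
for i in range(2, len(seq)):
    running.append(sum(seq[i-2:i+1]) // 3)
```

Number of 3-element averages
`running` takes the values: [] → [3] → [3, 4] → [3, 4, 6] → [3, 4, 6, 8] → [3, 4, 6, 8, 7]
So `len(running)` = 5

Answer: 5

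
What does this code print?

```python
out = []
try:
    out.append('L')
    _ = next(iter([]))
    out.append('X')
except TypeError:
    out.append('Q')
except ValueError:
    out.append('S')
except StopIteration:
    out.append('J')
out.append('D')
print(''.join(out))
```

Execution trace: 'L' (try body) → 'J' (except StopIteration) → 'D' (after the try/except). Output: LJD

Answer: LJD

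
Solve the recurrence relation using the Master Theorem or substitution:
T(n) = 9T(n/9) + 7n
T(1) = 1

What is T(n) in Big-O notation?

By Master Theorem: a=9, b=9, f(n)=7n. Since log_9(9) = 1 and f(n) = Θ(n^1), Case 2 applies. T(n) = O(n log n).

Answer: O(n log n)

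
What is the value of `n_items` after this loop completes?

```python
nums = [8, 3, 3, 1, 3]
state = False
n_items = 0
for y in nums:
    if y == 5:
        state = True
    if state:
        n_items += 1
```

Count elements after first 5 in [8, 3, 3, 1, 3]
`n_items` takes the values: 0

Answer: 0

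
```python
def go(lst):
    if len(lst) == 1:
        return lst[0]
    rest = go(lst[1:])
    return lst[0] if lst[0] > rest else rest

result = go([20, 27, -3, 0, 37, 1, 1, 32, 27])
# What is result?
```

Recursive max over [20, 27, -3, 0, 37, 1, 1, 32, 27] = 37

Answer: 37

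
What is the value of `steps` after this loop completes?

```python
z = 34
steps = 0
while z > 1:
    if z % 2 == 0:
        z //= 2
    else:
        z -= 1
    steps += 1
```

Steps to reduce 34 to 1
`steps` takes the values: 0 → 1 → 2 → 3 → 4 → 5 → 6

Answer: 6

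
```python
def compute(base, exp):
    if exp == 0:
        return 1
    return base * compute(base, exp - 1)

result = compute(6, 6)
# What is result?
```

compute(6, 6) = 6 * 6 * 6 * 6 * 6 * 6 = 46656

Answer: 46656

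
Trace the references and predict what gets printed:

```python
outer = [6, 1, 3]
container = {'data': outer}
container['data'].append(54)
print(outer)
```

Key concept: dict holds reference to list.
Step by step:
`outer = [6, 1, 3]` → outer = [6, 1, 3]
`container = {'data': outer}` → container = {'data': [6, 1, 3]}
`container['data'].append(54)` → outer = [6, 1, 3, 54]; container = {'data': [6, 1, 3, 54]}
`print(outer)` → prints [6, 1, 3, 54]

Answer: [6, 1, 3, 54]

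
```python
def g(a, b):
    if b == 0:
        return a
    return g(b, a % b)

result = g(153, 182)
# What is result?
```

g(153, 182) -> g(182, 153) -> g(153, 29) -> g(29, 8) -> g(8, 5) -> g(5, 3) -> g(3, 2) -> g(2, 1) -> g(1, 0) -> 1

Answer: 1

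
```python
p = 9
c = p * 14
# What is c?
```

Trace:
`p = 9` → p = 9
`c = p * 14` → c = 126
So c = 126

Answer: 126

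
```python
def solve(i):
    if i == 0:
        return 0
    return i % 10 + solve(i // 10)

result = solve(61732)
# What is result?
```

Sum of digits of 61732: 2 + 3 + 7 + 1 + 6 = 19

Answer: 19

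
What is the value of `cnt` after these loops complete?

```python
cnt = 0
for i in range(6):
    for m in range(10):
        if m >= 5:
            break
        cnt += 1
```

Inner breaks at 5, outer runs 6 times
`cnt` takes the values: 0 → 1 → 2 → 3 → 4 → 5 → 6 → 7 → 8 → 9 → 10 → 11 → 12 → 13 → 14 → 15 → 16 → 17 → 18 → 19 → 20 → 21 → 22 → 23 → 24 → 25 → 26 → 27 → 28 → 29 → 30

Answer: 30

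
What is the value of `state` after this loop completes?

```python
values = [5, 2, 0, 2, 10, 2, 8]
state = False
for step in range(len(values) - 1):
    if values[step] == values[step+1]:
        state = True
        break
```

Check consecutive duplicates in [5, 2, 0, 2, 10, 2, 8]
`state` takes the values: False

Answer: False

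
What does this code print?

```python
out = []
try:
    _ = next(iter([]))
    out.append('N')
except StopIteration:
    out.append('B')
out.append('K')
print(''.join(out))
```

Execution trace: 'B' (except StopIteration) → 'K' (after the try/except). Output: BK

Answer: BK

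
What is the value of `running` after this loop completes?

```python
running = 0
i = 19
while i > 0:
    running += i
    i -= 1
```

Sum 19 down to 1
`running` takes the values: 0 → 19 → 37 → 54 → 70 → 85 → 99 → 112 → 124 → 135 → 145 → 154 → 162 → 169 → 175 → 180 → 184 → 187 → 189 → 190

Answer: 190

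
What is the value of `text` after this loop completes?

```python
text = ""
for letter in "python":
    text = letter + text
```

Reverse 'python'
`text` takes the values: "" → "p" → "yp" → "typ" → "htyp" → "ohtyp" → "nohtyp"

Answer: "nohtyp"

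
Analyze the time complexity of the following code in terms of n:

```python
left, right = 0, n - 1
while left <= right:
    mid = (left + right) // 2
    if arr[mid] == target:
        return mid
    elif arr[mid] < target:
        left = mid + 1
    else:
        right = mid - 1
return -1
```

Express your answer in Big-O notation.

This is Binary search in a sorted array. Time complexity: O(log n).

Answer: O(log n)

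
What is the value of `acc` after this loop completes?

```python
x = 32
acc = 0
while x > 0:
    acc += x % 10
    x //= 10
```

Sum digits of 32
`acc` takes the values: 0 → 2 → 5

Answer: 5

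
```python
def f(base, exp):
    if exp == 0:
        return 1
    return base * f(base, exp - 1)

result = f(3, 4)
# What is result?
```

f(3, 4) = 3 * 3 * 3 * 3 = 81

Answer: 81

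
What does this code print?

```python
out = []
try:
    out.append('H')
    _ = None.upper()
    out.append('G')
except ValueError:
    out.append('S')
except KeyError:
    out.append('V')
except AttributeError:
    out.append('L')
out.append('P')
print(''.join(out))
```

Execution trace: 'H' (try body) → 'L' (except AttributeError) → 'P' (after the try/except). Output: HLP

Answer: HLP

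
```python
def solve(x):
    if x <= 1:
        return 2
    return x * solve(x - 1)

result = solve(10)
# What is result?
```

solve(10) = 10 * 9 * 8 * 7 * 6 * 5 * 4 * 3 * 2 * 2 = 7257600

Answer: 7257600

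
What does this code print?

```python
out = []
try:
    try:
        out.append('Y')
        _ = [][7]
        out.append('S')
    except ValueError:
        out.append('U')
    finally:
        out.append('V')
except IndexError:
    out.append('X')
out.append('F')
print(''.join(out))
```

Execution trace: 'Y' (try body) → 'V' (finally) → 'X' (outer except IndexError) → 'F' (after the try/except). Output: YVXF

Answer: YVXF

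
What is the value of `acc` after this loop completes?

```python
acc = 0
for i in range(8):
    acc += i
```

Sum of 0 to 7 = 28
`acc` takes the values: 0 → 1 → 3 → 6 → 10 → 15 → 21 → 28

Answer: 28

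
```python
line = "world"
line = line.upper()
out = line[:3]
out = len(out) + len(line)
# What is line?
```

Trace:
`line = "world"` → line = 'world'
`line = line.upper()` → line = 'WORLD'
`out = line[:3]` → out = 'WOR'
`out = len(out) + len(line)` → out = 8
So line = 'WORLD'

Answer: 'WORLD'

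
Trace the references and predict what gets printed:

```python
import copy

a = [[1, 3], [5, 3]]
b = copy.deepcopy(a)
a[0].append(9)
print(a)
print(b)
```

Key concept: deep copy is fully independent.
Step by step:
`a = [[1, 3], [5, 3]]` → a = [[1, 3], [5, 3]]
`b = copy.deepcopy(a)` → b = [[1, 3], [5, 3]]
`a[0].append(9)` → a = [[1, 3, 9], [5, 3]]
`print(a)` → prints [[1, 3, 9], [5, 3]]
`print(b)` → prints [[1, 3], [5, 3]]

Answer:
[[1, 3, 9], [5, 3]]
[[1, 3], [5, 3]]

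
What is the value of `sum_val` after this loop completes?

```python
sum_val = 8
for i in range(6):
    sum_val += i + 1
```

Start at 8, add 1 to 6 = 29
`sum_val` takes the values: 8 → 9 → 11 → 14 → 18 → 23 → 29

Answer: 29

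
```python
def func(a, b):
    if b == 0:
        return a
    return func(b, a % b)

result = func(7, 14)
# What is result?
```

func(7, 14) -> func(14, 7) -> func(7, 0) -> 7

Answer: 7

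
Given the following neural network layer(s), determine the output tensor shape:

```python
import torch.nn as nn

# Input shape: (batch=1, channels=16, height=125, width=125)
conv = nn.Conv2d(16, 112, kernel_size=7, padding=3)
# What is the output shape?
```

Input: (1, 16, 125, 125) -> Output: (1, 112, 125, 125)

Answer: (1, 112, 125, 125)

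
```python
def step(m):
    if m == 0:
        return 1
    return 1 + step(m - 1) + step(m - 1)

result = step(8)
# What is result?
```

step(m) = 1 + 2·step(m-1), step(0)=1. Closed form: (1+1)·2^8 - 1 = 511.

Answer: 511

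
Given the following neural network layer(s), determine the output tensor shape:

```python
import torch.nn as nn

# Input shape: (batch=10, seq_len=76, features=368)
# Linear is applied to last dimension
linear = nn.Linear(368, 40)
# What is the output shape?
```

Input: (10, 76, 368) -> Output: (10, 76, 40)

Answer: (10, 76, 40)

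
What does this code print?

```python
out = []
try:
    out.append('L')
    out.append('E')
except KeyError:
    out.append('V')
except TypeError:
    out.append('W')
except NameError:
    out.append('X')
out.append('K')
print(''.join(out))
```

Execution trace: 'L' (try body) → 'E' (try body, no exception) → 'K' (after the try/except). Output: LEK

Answer: LEK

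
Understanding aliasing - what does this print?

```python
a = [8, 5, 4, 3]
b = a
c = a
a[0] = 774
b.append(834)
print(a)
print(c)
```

Key concept: multiple aliases.
Step by step:
`a = [8, 5, 4, 3]` → a = [8, 5, 4, 3]
`b = a` → b = [8, 5, 4, 3] (same object as a)
`c = a` → c = [8, 5, 4, 3] (same object as a, b)
`a[0] = 774` → a = [774, 5, 4, 3] (same object as b, c); b = [774, 5, 4, 3] (same object as a, c); c = [774, 5, 4, 3] (same object as a, b)
`b.append(834)` → a = [774, 5, 4, 3, 834] (same object as b, c); b = [774, 5, 4, 3, 834] (same object as a, c); c = [774, 5, 4, 3, 834] (same object as a, b)
`print(a)` → prints [774, 5, 4, 3, 834]
`print(c)` → prints [774, 5, 4, 3, 834]

Answer:
[774, 5, 4, 3, 834]
[774, 5, 4, 3, 834]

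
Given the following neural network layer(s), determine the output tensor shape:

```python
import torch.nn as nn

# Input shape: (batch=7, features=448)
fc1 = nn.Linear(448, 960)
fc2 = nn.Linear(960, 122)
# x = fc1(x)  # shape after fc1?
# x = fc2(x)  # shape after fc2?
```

Input: (7, 448) -> after fc1: (7, 960) -> Output: (7, 122)

Answer: (7, 122)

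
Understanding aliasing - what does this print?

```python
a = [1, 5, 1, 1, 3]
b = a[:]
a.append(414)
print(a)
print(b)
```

Key concept: slice [:] creates copy.
Step by step:
`a = [1, 5, 1, 1, 3]` → a = [1, 5, 1, 1, 3]
`b = a[:]` → b = [1, 5, 1, 1, 3]
`a.append(414)` → a = [1, 5, 1, 1, 3, 414]
`print(a)` → prints [1, 5, 1, 1, 3, 414]
`print(b)` → prints [1, 5, 1, 1, 3]

Answer:
[1, 5, 1, 1, 3, 414]
[1, 5, 1, 1, 3]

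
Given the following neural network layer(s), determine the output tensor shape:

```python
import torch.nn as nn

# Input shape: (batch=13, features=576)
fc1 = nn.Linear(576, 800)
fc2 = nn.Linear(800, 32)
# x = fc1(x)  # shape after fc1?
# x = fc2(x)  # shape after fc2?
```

Input: (13, 576) -> after fc1: (13, 800) -> Output: (13, 32)

Answer: (13, 32)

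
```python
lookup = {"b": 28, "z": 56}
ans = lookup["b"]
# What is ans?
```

Trace:
`lookup = {"b": 28, "z": 56}` → lookup = {'b': 28, 'z': 56}
`ans = lookup["b"]` → ans = 28
So ans = 28

Answer: 28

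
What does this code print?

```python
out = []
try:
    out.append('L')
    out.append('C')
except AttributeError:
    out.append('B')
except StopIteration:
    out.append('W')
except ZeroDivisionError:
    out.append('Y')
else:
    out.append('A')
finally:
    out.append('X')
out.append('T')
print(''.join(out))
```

Execution trace: 'L' (try body) → 'C' (try body, no exception) → 'A' (else) → 'X' (finally) → 'T' (after the try/except). Output: LCAXT

Answer: LCAXT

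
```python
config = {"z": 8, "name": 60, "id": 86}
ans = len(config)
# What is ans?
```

Trace:
`config = {"z": 8, "name": 60, "id": 86}` → config = {'z': 8, 'name': 60, 'id': 86}
`ans = len(config)` → ans = 3
So ans = 3

Answer: 3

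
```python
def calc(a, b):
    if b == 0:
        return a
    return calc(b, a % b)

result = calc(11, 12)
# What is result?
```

calc(11, 12) -> calc(12, 11) -> calc(11, 1) -> calc(1, 0) -> 1

Answer: 1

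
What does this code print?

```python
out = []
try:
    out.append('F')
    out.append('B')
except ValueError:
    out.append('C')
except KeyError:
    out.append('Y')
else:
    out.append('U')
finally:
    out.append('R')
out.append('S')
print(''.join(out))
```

Execution trace: 'F' (try body) → 'B' (try body, no exception) → 'U' (else) → 'R' (finally) → 'S' (after the try/except). Output: FBURS

Answer: FBURS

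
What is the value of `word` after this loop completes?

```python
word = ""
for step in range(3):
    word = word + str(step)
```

Concatenate digits 0 to 2
`word` takes the values: "" → "0" → "01" → "012"

Answer: "012"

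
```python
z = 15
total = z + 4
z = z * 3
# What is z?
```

Trace:
`z = 15` → z = 15
`total = z + 4` → total = 19
`z = z * 3` → z = 45
So z = 45

Answer: 45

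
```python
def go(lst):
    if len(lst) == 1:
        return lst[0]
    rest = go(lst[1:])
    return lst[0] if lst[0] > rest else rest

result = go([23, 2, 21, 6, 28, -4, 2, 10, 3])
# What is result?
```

Recursive max over [23, 2, 21, 6, 28, -4, 2, 10, 3] = 28

Answer: 28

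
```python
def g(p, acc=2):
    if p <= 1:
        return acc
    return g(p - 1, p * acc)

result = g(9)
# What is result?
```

Accumulator trace (n, acc): (9, 2) -> (8, 18) -> (7, 144) -> (6, 1008) -> (5, 6048) -> (4, 30240) -> (3, 120960) -> (2, 362880) -> (1, 725760) -> return 725760

Answer: 725760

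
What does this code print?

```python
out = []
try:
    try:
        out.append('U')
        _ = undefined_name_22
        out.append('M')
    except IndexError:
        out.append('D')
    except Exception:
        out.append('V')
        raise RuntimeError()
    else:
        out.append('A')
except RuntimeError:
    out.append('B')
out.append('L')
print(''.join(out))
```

Execution trace: 'U' (inner try body) → 'V' (inner except Exception) → 'B' (outer except RuntimeError) → 'L' (after the try/except). Output: UVBL

Answer: UVBL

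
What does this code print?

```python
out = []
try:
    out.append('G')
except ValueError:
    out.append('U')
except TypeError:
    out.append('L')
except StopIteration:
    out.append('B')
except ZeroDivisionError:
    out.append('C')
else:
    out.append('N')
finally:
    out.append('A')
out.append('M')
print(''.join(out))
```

Execution trace: 'G' (try body, no exception) → 'N' (else) → 'A' (finally) → 'M' (after the try/except). Output: GNAM

Answer: GNAM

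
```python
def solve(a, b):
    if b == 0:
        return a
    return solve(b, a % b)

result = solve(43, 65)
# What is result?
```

solve(43, 65) -> solve(65, 43) -> solve(43, 22) -> solve(22, 21) -> solve(21, 1) -> solve(1, 0) -> 1

Answer: 1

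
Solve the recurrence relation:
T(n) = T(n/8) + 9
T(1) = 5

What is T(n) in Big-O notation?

Each step divides n by 8 and adds 9. After log_8(n) steps we reach T(1)=5. So T(n) = 9·log_8(n) + 5 = O(log n).

Answer: O(log n)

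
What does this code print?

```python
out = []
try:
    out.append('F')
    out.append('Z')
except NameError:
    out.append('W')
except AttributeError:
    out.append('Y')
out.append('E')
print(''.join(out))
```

Execution trace: 'F' (try body) → 'Z' (try body, no exception) → 'E' (after the try/except). Output: FZE

Answer: FZE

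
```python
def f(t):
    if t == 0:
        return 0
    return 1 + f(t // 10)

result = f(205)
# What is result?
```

Count of digits of 205: 3

Answer: 3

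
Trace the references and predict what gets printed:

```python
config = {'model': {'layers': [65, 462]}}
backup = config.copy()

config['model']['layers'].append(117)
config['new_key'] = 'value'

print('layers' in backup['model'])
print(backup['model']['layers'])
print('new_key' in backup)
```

Key concept: shallow copy gotcha with nested dict.
Step by step:
`config = {'model': {'layers': [65, 462]}}` → config = {'model': {'layers': [65, 462]}}
`backup = config.copy()` → backup = {'model': {'layers': [65, 462]}}
`config['model']['layers'].append(117)` → config = {'model': {'layers': [65, 462, 117]}}; backup = {'model': {'layers': [65, 462, 117]}}
`config['new_key'] = 'value'` → config = {'model': {'layers': [65, 462, 117]}, 'new_key': 'value'}
`print('layers' in backup['model'])` → prints True
`print(backup['model']['layers'])` → prints [65, 462, 117]
`print('new_key' in backup)` → prints False

Answer:
True
[65, 462, 117]
False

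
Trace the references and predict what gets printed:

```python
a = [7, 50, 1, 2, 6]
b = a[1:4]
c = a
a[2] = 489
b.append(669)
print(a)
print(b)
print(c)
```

Key concept: slice vs alias.
Step by step:
`a = [7, 50, 1, 2, 6]` → a = [7, 50, 1, 2, 6]
`b = a[1:4]` → b = [50, 1, 2]
`c = a` → c = [7, 50, 1, 2, 6] (same object as a)
`a[2] = 489` → a = [7, 50, 489, 2, 6] (same object as c); c = [7, 50, 489, 2, 6] (same object as a)
`b.append(669)` → b = [50, 1, 2, 669]
`print(a)` → prints [7, 50, 489, 2, 6]
`print(b)` → prints [50, 1, 2, 669]
`print(c)` → prints [7, 50, 489, 2, 6]

Answer:
[7, 50, 489, 2, 6]
[50, 1, 2, 669]
[7, 50, 489, 2, 6]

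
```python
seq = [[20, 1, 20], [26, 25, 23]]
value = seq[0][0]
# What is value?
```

Trace:
`seq = [[20, 1, 20], [26, 25, 23]]` → seq = [[20, 1, 20], [26, 25, 23]]
`value = seq[0][0]` → value = 20
So value = 20

Answer: 20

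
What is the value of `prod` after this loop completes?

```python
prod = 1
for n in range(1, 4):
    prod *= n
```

3! = 6
`prod` takes the values: 1 → 2 → 6

Answer: 6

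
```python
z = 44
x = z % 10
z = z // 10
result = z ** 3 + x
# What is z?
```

Trace:
`z = 44` → z = 44
`x = z % 10` → x = 4
`z = z // 10` → z = 4
`result = z ** 3 + x` → result = 68
So z = 4

Answer: 4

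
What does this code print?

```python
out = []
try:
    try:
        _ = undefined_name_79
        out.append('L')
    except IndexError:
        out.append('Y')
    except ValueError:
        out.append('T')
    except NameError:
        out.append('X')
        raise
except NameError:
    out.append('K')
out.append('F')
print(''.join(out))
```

Execution trace: 'X' (inner except NameError) → 'K' (outer except NameError) → 'F' (after the try/except). Output: XKF

Answer: XKF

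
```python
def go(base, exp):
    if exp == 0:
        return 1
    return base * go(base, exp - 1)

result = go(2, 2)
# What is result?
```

go(2, 2) = 2 * 2 = 4

Answer: 4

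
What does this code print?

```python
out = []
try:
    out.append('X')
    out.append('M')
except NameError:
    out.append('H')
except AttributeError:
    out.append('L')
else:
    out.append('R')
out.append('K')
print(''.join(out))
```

Execution trace: 'X' (try body) → 'M' (try body, no exception) → 'R' (else) → 'K' (after the try/except). Output: XMRK

Answer: XMRK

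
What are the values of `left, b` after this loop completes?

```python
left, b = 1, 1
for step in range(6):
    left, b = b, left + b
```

Fibonacci: after 6 iterations
`left, b` takes the values: (1, 1) → (1, 2) → (2, 3) → (3, 5) → (5, 8) → (8, 13) → (13, 21)

Answer: 13, 21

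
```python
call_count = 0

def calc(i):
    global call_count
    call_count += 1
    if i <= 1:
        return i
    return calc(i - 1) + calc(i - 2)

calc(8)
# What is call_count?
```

Calls(i) = 1 + Calls(i-1) + Calls(i-2); Calls(0)=Calls(1)=1. For i=8 this gives 67.

Answer: 67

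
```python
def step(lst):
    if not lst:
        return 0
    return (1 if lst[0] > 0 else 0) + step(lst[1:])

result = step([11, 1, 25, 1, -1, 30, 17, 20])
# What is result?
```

Count of positive elements in [11, 1, 25, 1, -1, 30, 17, 20] = 7

Answer: 7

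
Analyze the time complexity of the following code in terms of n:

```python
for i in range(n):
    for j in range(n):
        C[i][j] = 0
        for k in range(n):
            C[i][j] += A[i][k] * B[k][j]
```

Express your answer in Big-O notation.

This is Naive matrix multiplication. Time complexity: O(n³).

Answer: O(n³)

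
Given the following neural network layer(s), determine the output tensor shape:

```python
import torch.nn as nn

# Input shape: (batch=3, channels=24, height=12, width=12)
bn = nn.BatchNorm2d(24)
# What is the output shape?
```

Input: (3, 24, 12, 12) -> Output: (3, 24, 12, 12)

Answer: (3, 24, 12, 12)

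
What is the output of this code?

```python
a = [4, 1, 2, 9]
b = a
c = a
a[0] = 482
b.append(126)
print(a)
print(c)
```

Key concept: multiple aliases.
Step by step:
`a = [4, 1, 2, 9]` → a = [4, 1, 2, 9]
`b = a` → b = [4, 1, 2, 9] (same object as a)
`c = a` → c = [4, 1, 2, 9] (same object as a, b)
`a[0] = 482` → a = [482, 1, 2, 9] (same object as b, c); b = [482, 1, 2, 9] (same object as a, c); c = [482, 1, 2, 9] (same object as a, b)
`b.append(126)` → a = [482, 1, 2, 9, 126] (same object as b, c); b = [482, 1, 2, 9, 126] (same object as a, c); c = [482, 1, 2, 9, 126] (same object as a, b)
`print(a)` → prints [482, 1, 2, 9, 126]
`print(c)` → prints [482, 1, 2, 9, 126]

Answer:
[482, 1, 2, 9, 126]
[482, 1, 2, 9, 126]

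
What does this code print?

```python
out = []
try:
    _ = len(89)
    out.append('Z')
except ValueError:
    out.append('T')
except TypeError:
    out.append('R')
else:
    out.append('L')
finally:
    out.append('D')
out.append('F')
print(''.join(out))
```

Execution trace: 'R' (except TypeError) → 'D' (finally) → 'F' (after the try/except). Output: RDF

Answer: RDF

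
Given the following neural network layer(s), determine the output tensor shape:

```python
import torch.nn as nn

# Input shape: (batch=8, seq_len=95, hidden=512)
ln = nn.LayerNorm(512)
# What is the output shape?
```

Input: (8, 95, 512) -> Output: (8, 95, 512)

Answer: (8, 95, 512)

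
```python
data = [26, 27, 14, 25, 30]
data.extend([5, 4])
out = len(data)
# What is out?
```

Trace:
`data = [26, 27, 14, 25, 30]` → data = [26, 27, 14, 25, 30]
`data.extend([5, 4])` → data = [26, 27, 14, 25, 30, 5, 4]
`out = len(data)` → out = 7
So out = 7

Answer: 7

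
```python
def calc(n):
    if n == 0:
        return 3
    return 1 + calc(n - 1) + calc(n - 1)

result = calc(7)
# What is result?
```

calc(n) = 1 + 2·calc(n-1), calc(0)=3. Closed form: (3+1)·2^7 - 1 = 511.

Answer: 511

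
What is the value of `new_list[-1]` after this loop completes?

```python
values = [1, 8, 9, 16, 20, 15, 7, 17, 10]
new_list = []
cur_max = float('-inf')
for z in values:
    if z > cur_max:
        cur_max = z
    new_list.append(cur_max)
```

Running max ends at 20
`new_list` takes the values: [] → [1] → [1, 8] → [1, 8, 9] → [1, 8, 9, 16] → [1, 8, 9, 16, 20] → [1, 8, 9, 16, 20, 20] → [1, 8, 9, 16, 20, 20, 20] → [1, 8, 9, 16, 20, 20, 20, 20] → [1, 8, 9, 16, 20, 20, 20, 20, 20]
So `new_list[-1]` = 20

Answer: 20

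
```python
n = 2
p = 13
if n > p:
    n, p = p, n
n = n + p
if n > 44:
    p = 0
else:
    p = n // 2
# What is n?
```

Trace:
`n = 2` → n = 2
`p = 13` → p = 13
`if n > p: ...` → n > p is False → no variable changes
`n = n + p` → n = 15
`if n > 44: ...` → n > 44 is False, take else branch → p = 7
So n = 15

Answer: 15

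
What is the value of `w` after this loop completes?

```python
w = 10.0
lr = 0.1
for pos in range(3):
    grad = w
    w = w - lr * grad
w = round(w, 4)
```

Gradient descent: w = 10.0 * (1 - 0.1)^3
`w` takes the values: 10.0 → 9.0 → 8.1 → 7.29

Answer: 7.29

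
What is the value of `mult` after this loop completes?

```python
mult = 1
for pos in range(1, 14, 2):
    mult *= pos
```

Product of 1, 3, 5, ... up to 13
`mult` takes the values: 1 → 3 → 15 → 105 → 945 → 10395 → 135135

Answer: 135135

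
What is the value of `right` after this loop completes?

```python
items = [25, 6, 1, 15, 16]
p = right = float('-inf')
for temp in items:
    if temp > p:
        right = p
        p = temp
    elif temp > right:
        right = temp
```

Second largest (with repeats) in [25, 6, 1, 15, 16]
`right` takes the values: -inf → 6 → 15 → 16

Answer: 16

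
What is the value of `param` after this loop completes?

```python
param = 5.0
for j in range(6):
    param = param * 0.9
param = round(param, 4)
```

Exponential decay: 5.0 * 0.9^6
`param` takes the values: 5.0 → 4.5 → 4.05 → 3.645 → 3.2805 → 2.95245 → 2.657205 → 2.6572

Answer: 2.6572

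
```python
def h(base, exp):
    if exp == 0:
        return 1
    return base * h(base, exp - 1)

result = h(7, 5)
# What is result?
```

h(7, 5) = 7 * 7 * 7 * 7 * 7 = 16807

Answer: 16807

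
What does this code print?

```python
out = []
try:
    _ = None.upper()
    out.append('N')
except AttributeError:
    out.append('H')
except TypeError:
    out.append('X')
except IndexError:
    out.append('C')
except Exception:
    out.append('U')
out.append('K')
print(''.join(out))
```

Execution trace: 'H' (except AttributeError) → 'K' (after the try/except). Output: HK

Answer: HK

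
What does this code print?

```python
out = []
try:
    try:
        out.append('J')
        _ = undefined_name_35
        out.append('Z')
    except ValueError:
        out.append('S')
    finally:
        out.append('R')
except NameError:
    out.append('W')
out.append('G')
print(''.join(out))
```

Execution trace: 'J' (try body) → 'R' (finally) → 'W' (outer except NameError) → 'G' (after the try/except). Output: JRWG

Answer: JRWG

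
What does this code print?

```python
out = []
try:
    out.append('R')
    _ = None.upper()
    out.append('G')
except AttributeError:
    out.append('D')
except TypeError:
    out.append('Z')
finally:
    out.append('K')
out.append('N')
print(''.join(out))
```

Execution trace: 'R' (try body) → 'D' (except AttributeError) → 'K' (finally) → 'N' (after the try/except). Output: RDKN

Answer: RDKN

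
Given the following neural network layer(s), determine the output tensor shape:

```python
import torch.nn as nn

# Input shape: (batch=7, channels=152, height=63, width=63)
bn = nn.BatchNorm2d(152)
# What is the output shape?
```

Input: (7, 152, 63, 63) -> Output: (7, 152, 63, 63)

Answer: (7, 152, 63, 63)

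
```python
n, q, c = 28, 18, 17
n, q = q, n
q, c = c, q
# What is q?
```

Trace:
`n, q, c = 28, 18, 17` → n = 28; q = 18; c = 17
`n, q = q, n` → n = 18; q = 28
`q, c = c, q` → q = 17; c = 28
So q = 17

Answer: 17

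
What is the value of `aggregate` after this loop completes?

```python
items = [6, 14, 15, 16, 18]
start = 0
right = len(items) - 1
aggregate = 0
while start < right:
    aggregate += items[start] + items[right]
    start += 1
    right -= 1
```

Sum of pairs from ends
`aggregate` takes the values: 0 → 24 → 54

Answer: 54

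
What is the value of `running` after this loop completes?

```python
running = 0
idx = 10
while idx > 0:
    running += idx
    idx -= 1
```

Sum 10 down to 1
`running` takes the values: 0 → 10 → 19 → 27 → 34 → 40 → 45 → 49 → 52 → 54 → 55

Answer: 55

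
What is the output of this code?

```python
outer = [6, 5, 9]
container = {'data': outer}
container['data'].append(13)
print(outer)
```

Key concept: dict holds reference to list.
Step by step:
`outer = [6, 5, 9]` → outer = [6, 5, 9]
`container = {'data': outer}` → container = {'data': [6, 5, 9]}
`container['data'].append(13)` → outer = [6, 5, 9, 13]; container = {'data': [6, 5, 9, 13]}
`print(outer)` → prints [6, 5, 9, 13]

Answer: [6, 5, 9, 13]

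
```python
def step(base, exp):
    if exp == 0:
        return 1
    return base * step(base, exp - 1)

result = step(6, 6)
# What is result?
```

step(6, 6) = 6 * 6 * 6 * 6 * 6 * 6 = 46656

Answer: 46656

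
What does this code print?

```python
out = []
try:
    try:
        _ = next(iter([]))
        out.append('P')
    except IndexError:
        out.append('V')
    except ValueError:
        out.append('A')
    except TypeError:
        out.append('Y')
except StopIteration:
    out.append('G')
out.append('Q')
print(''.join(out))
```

Execution trace: 'G' (outer except StopIteration) → 'Q' (after the try/except). Output: GQ

Answer: GQ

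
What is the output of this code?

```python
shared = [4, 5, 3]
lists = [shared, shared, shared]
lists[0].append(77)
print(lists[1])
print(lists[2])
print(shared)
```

Key concept: list of same reference.
Step by step:
`shared = [4, 5, 3]` → shared = [4, 5, 3]
`lists = [shared, shared, shared]` → lists = [[4, 5, 3], [4, 5, 3], [4, 5, 3]]
`lists[0].append(77)` → shared = [4, 5, 3, 77]; lists = [[4, 5, 3, 77], [4, 5, 3, 77], [4, 5, 3, 77]]
`print(lists[1])` → prints [4, 5, 3, 77]
`print(lists[2])` → prints [4, 5, 3, 77]
`print(shared)` → prints [4, 5, 3, 77]

Answer:
[4, 5, 3, 77]
[4, 5, 3, 77]
[4, 5, 3, 77]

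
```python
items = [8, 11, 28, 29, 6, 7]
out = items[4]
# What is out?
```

Trace:
`items = [8, 11, 28, 29, 6, 7]` → items = [8, 11, 28, 29, 6, 7]
`out = items[4]` → out = 6
So out = 6

Answer: 6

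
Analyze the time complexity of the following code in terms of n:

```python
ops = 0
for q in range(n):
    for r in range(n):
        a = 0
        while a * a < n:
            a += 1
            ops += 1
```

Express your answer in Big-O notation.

Each loop level contributes: n × n × √n. Multiplying the contributions gives O(n^2√n).

Answer: O(n^2√n)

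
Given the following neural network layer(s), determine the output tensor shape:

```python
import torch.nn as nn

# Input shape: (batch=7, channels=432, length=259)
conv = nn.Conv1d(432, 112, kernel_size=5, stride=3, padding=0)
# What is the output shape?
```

Input: (7, 432, 259) -> Output: (7, 112, 85)

Answer: (7, 112, 85)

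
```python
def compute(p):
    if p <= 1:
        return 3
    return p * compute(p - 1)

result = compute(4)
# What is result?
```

compute(4) = 4 * 3 * 2 * 3 = 72

Answer: 72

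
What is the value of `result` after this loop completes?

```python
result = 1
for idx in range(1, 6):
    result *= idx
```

5! = 120
`result` takes the values: 1 → 2 → 6 → 24 → 120

Answer: 120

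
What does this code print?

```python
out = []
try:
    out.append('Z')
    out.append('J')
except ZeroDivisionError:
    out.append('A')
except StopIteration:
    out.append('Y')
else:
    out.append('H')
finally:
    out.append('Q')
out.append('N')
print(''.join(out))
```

Execution trace: 'Z' (try body) → 'J' (try body, no exception) → 'H' (else) → 'Q' (finally) → 'N' (after the try/except). Output: ZJHQN

Answer: ZJHQN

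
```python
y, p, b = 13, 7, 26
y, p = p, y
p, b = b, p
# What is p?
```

Trace:
`y, p, b = 13, 7, 26` → y = 13; p = 7; b = 26
`y, p = p, y` → y = 7; p = 13
`p, b = b, p` → p = 26; b = 13
So p = 26

Answer: 26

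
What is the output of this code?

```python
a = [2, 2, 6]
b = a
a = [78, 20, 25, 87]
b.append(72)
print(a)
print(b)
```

Key concept: rebinding vs mutation: a is rebound to a new list, b still points at the original.
Step by step:
`a = [2, 2, 6]` → a = [2, 2, 6]
`b = a` → b = [2, 2, 6] (same object as a)
`a = [78, 20, 25, 87]` → a = [78, 20, 25, 87]
`b.append(72)` → b = [2, 2, 6, 72]
`print(a)` → prints [78, 20, 25, 87]
`print(b)` → prints [2, 2, 6, 72]

Answer:
[78, 20, 25, 87]
[2, 2, 6, 72]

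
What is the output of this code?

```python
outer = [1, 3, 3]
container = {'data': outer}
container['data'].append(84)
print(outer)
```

Key concept: dict holds reference to list.
Step by step:
`outer = [1, 3, 3]` → outer = [1, 3, 3]
`container = {'data': outer}` → container = {'data': [1, 3, 3]}
`container['data'].append(84)` → outer = [1, 3, 3, 84]; container = {'data': [1, 3, 3, 84]}
`print(outer)` → prints [1, 3, 3, 84]

Answer: [1, 3, 3, 84]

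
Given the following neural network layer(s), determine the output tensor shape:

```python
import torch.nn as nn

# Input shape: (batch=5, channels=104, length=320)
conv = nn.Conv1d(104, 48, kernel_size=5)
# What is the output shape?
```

Input: (5, 104, 320) -> Output: (5, 48, 316)

Answer: (5, 48, 316)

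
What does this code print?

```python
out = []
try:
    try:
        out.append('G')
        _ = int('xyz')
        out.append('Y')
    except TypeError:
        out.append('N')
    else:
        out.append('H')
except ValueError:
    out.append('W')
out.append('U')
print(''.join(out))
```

Execution trace: 'G' (try body) → 'W' (outer except ValueError) → 'U' (after the try/except). Output: GWU

Answer: GWU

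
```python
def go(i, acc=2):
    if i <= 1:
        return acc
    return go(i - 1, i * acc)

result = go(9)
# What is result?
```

Accumulator trace (n, acc): (9, 2) -> (8, 18) -> (7, 144) -> (6, 1008) -> (5, 6048) -> (4, 30240) -> (3, 120960) -> (2, 362880) -> (1, 725760) -> return 725760

Answer: 725760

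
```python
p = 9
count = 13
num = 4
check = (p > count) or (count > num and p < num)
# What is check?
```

Trace:
`p = 9` → p = 9
`count = 13` → count = 13
`num = 4` → num = 4
`check = (p > count) or (count > num and p < num)` → check = False
So check = False

Answer: False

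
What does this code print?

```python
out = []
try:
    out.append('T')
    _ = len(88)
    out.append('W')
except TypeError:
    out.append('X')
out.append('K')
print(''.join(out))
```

Execution trace: 'T' (try body) → 'X' (except TypeError) → 'K' (after the try/except). Output: TXK

Answer: TXK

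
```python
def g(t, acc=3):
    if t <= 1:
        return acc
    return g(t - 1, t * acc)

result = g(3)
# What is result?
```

Accumulator trace (n, acc): (3, 3) -> (2, 9) -> (1, 18) -> return 18

Answer: 18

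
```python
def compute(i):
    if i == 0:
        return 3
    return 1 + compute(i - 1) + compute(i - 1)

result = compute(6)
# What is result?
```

compute(i) = 1 + 2·compute(i-1), compute(0)=3. Closed form: (3+1)·2^6 - 1 = 255.

Answer: 255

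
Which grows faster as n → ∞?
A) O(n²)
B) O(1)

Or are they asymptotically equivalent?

O(n²) vs O(1): Higher order terms dominate.

Answer: A) O(n²) grows faster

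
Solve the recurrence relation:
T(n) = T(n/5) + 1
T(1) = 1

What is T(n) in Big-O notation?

Each step divides n by 5 and adds 1. After log_5(n) steps we reach T(1)=1. So T(n) = 1·log_5(n) + 1 = O(log n).

Answer: O(log n)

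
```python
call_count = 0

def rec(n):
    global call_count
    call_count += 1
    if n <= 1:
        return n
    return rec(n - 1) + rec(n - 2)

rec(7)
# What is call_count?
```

Calls(n) = 1 + Calls(n-1) + Calls(n-2); Calls(0)=Calls(1)=1. For n=7 this gives 41.

Answer: 41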